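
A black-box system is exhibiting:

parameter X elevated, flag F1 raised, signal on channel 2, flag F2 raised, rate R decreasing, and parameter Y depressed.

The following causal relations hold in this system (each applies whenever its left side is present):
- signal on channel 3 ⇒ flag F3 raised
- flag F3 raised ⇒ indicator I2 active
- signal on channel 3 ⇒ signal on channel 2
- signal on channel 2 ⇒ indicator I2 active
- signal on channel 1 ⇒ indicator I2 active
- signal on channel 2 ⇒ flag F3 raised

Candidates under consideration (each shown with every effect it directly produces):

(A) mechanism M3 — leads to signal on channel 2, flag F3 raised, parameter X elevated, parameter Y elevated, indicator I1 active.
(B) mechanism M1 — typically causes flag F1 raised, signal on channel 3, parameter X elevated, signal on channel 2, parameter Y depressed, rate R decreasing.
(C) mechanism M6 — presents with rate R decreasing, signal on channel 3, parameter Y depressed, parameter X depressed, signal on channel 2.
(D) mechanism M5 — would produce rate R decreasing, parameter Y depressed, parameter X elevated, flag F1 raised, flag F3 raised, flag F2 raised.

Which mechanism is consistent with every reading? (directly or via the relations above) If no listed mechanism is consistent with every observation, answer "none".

Checking each candidate against the observations:
(A) mechanism M3 — fails on flag F1 raised, flag F2 raised, rate R decreasing, parameter Y depressed (predicts parameter Y elevated, not parameter Y depressed)
(B) mechanism M1 — does not account for flag F2 raised
(C) mechanism M6 — parameter X elevated miss; flag F1 raised miss; signal on channel 2 match; flag F2 raised miss; rate R decreasing match; parameter Y depressed match
(D) mechanism M5 — parameter X elevated match; flag F1 raised match; signal on channel 2 miss; flag F2 raised match; rate R decreasing match; parameter Y depressed match
Every candidate fails on at least one observation.

none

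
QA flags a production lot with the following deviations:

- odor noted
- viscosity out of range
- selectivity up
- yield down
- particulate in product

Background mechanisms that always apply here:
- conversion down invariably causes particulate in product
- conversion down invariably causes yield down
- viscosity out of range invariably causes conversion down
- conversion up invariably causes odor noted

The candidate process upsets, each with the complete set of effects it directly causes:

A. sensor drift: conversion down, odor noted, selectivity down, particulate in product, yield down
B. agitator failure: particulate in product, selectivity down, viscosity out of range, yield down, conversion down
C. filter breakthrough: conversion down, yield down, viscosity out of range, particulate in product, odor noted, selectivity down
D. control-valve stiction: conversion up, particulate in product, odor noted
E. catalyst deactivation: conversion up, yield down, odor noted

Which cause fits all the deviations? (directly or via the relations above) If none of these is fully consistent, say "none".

Testing each hypothesis:
(A) sensor drift — odor noted +; viscosity out of range -; selectivity up -; yield down +; particulate in product +
(B) agitator failure — odor noted -; viscosity out of range +; selectivity up -; yield down +; particulate in product +
(C) filter breakthrough — odor noted +; viscosity out of range +; selectivity up -; yield down +; particulate in product +
(D) control-valve stiction — odor noted +; viscosity out of range -; selectivity up -; yield down -; particulate in product +
(E) catalyst deactivation — does not account for viscosity out of range, selectivity up, particulate in product
None of the listed candidates fits everything.

none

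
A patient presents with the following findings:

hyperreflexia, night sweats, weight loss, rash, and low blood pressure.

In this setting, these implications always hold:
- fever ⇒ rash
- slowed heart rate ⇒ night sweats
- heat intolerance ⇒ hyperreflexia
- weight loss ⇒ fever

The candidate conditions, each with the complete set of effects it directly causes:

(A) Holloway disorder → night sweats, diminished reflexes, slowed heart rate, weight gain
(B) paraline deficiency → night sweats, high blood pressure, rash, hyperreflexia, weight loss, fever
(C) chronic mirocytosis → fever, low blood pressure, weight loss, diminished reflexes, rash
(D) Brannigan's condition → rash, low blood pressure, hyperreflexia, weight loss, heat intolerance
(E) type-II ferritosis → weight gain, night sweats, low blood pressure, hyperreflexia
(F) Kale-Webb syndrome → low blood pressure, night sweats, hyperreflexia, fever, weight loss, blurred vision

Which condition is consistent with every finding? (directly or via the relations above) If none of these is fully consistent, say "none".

F

Testing each hypothesis:
(A) Holloway disorder — fails on hyperreflexia, weight loss, rash, low blood pressure (predicts diminished reflexes, not hyperreflexia; predicts weight gain, not weight loss)
(B) paraline deficiency — fails on low blood pressure (predicts high blood pressure, not low blood pressure)
(C) chronic mirocytosis — fails on hyperreflexia, night sweats (predicts diminished reflexes, not hyperreflexia)
(D) Brannigan's condition — does not account for night sweats
(E) type-II ferritosis — hyperreflexia match; night sweats match; weight loss miss; rash miss; low blood pressure match
(F) Kale-Webb syndrome — hyperreflexia match; night sweats match; weight loss match; rash match (by fever → rash); low blood pressure match
(F) alone accounts for all the evidence.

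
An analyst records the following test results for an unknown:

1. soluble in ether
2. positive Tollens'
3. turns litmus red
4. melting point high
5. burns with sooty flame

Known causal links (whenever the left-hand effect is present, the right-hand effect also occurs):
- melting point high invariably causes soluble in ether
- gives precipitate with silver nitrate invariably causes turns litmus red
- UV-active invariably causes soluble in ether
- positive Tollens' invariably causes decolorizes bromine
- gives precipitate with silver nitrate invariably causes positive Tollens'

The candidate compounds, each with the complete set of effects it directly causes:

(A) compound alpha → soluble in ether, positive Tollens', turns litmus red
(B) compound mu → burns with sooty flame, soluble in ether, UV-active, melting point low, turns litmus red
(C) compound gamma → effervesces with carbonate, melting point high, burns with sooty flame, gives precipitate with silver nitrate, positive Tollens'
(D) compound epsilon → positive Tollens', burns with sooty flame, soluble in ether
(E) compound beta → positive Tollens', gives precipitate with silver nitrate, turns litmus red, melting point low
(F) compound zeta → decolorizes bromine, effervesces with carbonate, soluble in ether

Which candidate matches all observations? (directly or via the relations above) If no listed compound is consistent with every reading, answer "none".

For each candidate, compare predicted effects to what was observed:
(A) compound alpha — does not account for melting point high, burns with sooty flame
(B) compound mu — fails on positive Tollens', melting point high (predicts melting point low, not melting point high)
(C) compound gamma — soluble in ether ✓ (via melting point high → soluble in ether); positive Tollens' ✓; turns litmus red ✓ (via gives precipitate with silver nitrate → turns litmus red); melting point high ✓; burns with sooty flame ✓
(D) compound epsilon — does not account for turns litmus red, melting point high
(E) compound beta — soluble in ether ✗; positive Tollens' ✓; turns litmus red ✓; melting point high ✗; burns with sooty flame ✗
(F) compound zeta — does not account for positive Tollens', turns litmus red, melting point high, burns with sooty flame
Only (C) is consistent with every observation.

C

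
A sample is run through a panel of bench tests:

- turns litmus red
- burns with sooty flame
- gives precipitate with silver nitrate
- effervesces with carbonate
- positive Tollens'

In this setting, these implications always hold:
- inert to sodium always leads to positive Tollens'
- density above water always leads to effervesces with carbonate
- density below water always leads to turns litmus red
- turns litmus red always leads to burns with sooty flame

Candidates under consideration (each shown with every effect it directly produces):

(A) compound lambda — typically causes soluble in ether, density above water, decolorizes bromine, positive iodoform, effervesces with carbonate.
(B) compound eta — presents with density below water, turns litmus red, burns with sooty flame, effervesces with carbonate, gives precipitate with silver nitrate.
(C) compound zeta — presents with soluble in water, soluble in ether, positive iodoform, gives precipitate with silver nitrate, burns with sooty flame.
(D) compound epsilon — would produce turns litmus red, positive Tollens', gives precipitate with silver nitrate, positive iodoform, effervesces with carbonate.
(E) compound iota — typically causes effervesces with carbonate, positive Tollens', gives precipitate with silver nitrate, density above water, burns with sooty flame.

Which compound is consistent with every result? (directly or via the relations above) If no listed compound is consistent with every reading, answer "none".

D

For each candidate, compare predicted effects to what was observed:
(A) compound lambda — does not account for turns litmus red, burns with sooty flame, gives precipitate with silver nitrate, positive Tollens'
(B) compound eta — turns litmus red match; burns with sooty flame match; gives precipitate with silver nitrate match; effervesces with carbonate match; positive Tollens' miss
(C) compound zeta — does not account for turns litmus red, effervesces with carbonate, positive Tollens'
(D) compound epsilon — turns litmus red match; burns with sooty flame match (through turns litmus red → burns with sooty flame); gives precipitate with silver nitrate match; effervesces with carbonate match; positive Tollens' match
(E) compound iota — does not account for turns litmus red
(D) alone accounts for all the evidence.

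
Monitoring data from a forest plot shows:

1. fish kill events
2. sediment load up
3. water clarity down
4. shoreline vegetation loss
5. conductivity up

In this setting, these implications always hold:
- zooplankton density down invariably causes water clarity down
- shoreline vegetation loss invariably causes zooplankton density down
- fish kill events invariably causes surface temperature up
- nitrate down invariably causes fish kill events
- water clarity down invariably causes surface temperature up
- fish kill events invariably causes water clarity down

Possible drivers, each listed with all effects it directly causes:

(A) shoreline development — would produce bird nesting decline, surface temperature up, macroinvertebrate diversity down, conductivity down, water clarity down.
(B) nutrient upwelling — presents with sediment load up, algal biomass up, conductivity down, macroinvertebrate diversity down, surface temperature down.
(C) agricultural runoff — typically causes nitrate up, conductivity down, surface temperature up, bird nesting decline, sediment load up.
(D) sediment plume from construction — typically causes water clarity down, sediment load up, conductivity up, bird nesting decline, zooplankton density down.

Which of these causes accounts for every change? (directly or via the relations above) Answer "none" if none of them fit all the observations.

Testing each hypothesis:
(A) shoreline development — fish kill events ✗; sediment load up ✗; water clarity down ✓; shoreline vegetation loss ✗; conductivity up ✗
(B) nutrient upwelling — fails on fish kill events, water clarity down, shoreline vegetation loss, conductivity up (predicts conductivity down, not conductivity up)
(C) agricultural runoff — fish kill events ✗; sediment load up ✓; water clarity down ✗; shoreline vegetation loss ✗; conductivity up ✗
(D) sediment plume from construction — fish kill events ✗; sediment load up ✓; water clarity down ✓; shoreline vegetation loss ✗; conductivity up ✓
None of the listed candidates fits everything.

none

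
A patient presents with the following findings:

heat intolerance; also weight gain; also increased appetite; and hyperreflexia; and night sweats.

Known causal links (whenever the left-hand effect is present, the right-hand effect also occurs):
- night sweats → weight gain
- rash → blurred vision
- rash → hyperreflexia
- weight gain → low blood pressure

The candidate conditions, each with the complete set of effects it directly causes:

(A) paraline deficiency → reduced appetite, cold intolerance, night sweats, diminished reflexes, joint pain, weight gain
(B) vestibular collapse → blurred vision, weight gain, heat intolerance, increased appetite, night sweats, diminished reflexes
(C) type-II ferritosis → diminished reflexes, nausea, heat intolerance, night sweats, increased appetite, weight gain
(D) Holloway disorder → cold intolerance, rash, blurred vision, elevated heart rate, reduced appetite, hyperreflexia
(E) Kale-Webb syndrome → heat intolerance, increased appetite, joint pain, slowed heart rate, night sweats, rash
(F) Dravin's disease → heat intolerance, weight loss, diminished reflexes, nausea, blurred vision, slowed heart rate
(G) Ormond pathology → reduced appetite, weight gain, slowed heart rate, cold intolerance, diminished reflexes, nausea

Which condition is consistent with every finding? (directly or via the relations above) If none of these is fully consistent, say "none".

For each candidate, compare predicted effects to what was observed:
(A) paraline deficiency — heat intolerance ✗; weight gain ✓; increased appetite ✗; hyperreflexia ✗; night sweats ✓
(B) vestibular collapse — fails on hyperreflexia (predicts diminished reflexes, not hyperreflexia)
(C) type-II ferritosis — heat intolerance ✓; weight gain ✓; increased appetite ✓; hyperreflexia ✗; night sweats ✓
(D) Holloway disorder — heat intolerance ✗; weight gain ✗; increased appetite ✗; hyperreflexia ✓; night sweats ✗
(E) Kale-Webb syndrome — accounts for every observation (weight gain via night sweats → weight gain)
(F) Dravin's disease — heat intolerance ✓; weight gain ✗; increased appetite ✗; hyperreflexia ✗; night sweats ✗
(G) Ormond pathology — fails on heat intolerance, increased appetite, hyperreflexia, night sweats (predicts cold intolerance, not heat intolerance; predicts reduced appetite, not increased appetite; predicts diminished reflexes, not hyperreflexia)
Only (E) is consistent with every observation.

E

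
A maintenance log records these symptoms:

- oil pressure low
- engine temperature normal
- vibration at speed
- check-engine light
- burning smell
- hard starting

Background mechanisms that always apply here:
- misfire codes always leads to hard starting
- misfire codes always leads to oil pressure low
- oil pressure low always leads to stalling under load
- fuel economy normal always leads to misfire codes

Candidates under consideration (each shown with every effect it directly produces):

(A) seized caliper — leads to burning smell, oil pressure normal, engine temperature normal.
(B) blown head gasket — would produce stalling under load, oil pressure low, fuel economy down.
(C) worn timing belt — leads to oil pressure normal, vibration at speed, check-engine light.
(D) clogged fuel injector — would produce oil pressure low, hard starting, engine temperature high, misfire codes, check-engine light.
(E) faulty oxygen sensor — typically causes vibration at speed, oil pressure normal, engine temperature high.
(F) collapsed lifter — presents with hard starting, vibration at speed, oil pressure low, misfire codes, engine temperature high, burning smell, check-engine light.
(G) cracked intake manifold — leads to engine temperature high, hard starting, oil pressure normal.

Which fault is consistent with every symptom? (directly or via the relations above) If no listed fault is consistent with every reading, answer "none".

Per-candidate check:
(A) seized caliper — fails on oil pressure low, vibration at speed, check-engine light, hard starting (predicts oil pressure normal, not oil pressure low)
(B) blown head gasket — oil pressure low +; engine temperature normal -; vibration at speed -; check-engine light -; burning smell -; hard starting -
(C) worn timing belt — oil pressure low -; engine temperature normal -; vibration at speed +; check-engine light +; burning smell -; hard starting -
(D) clogged fuel injector — fails on engine temperature normal, vibration at speed, burning smell (predicts engine temperature high, not engine temperature normal)
(E) faulty oxygen sensor — oil pressure low -; engine temperature normal -; vibration at speed +; check-engine light -; burning smell -; hard starting -
(F) collapsed lifter — oil pressure low +; engine temperature normal -; vibration at speed +; check-engine light +; burning smell +; hard starting +
(G) cracked intake manifold — fails on oil pressure low, engine temperature normal, vibration at speed, check-engine light, burning smell (predicts oil pressure normal, not oil pressure low; predicts engine temperature high, not engine temperature normal)
Every candidate fails on at least one observation.

none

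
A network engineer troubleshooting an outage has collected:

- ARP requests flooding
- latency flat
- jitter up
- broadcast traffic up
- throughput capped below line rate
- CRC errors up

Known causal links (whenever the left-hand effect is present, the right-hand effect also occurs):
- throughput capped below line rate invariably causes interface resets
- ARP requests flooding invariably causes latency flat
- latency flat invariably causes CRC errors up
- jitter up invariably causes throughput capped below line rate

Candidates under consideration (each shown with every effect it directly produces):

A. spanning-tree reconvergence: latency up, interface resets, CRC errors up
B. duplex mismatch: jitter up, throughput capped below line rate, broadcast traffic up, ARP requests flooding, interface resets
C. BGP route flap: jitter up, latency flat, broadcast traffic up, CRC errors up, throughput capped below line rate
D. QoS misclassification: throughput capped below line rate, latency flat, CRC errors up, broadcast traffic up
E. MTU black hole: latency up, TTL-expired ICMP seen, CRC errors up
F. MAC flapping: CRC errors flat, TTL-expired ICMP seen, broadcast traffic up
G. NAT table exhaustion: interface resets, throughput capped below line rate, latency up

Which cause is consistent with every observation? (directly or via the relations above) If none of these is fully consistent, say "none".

B

For each candidate, compare predicted effects to what was observed:
(A) spanning-tree reconvergence — ARP requests flooding NO; latency flat NO; jitter up NO; broadcast traffic up NO; throughput capped below line rate NO; CRC errors up yes
(B) duplex mismatch — accounts for every observation (latency flat via ARP requests flooding → latency flat)
(C) BGP route flap — ARP requests flooding NO; latency flat yes; jitter up yes; broadcast traffic up yes; throughput capped below line rate yes; CRC errors up yes
(D) QoS misclassification — does not account for ARP requests flooding, jitter up
(E) MTU black hole — fails on ARP requests flooding, latency flat, jitter up, broadcast traffic up, throughput capped below line rate (predicts latency up, not latency flat)
(F) MAC flapping — ARP requests flooding NO; latency flat NO; jitter up NO; broadcast traffic up yes; throughput capped below line rate NO; CRC errors up NO
(G) NAT table exhaustion — ARP requests flooding NO; latency flat NO; jitter up NO; broadcast traffic up NO; throughput capped below line rate yes; CRC errors up NO
Only (B) is consistent with every observation.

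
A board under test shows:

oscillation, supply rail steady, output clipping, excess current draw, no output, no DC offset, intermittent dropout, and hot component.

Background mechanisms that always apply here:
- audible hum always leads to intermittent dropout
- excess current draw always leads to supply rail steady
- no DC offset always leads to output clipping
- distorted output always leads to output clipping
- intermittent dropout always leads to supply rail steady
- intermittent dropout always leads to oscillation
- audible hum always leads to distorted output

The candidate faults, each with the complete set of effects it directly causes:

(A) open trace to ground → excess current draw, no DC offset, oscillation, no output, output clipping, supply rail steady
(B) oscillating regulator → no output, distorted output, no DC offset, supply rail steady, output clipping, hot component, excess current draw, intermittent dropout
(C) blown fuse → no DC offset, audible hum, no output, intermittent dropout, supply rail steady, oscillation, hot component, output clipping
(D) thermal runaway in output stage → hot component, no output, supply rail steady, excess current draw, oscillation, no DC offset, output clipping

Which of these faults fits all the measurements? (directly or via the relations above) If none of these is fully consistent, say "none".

B

Per-candidate check:
(A) open trace to ground — does not account for intermittent dropout, hot component
(B) oscillating regulator — oscillation ✓ (through intermittent dropout → oscillation); supply rail steady ✓; output clipping ✓; excess current draw ✓; no output ✓; no DC offset ✓; intermittent dropout ✓; hot component ✓
(C) blown fuse — does not account for excess current draw
(D) thermal runaway in output stage — oscillation ✓; supply rail steady ✓; output clipping ✓; excess current draw ✓; no output ✓; no DC offset ✓; intermittent dropout ✗; hot component ✓
(B) alone accounts for all the evidence.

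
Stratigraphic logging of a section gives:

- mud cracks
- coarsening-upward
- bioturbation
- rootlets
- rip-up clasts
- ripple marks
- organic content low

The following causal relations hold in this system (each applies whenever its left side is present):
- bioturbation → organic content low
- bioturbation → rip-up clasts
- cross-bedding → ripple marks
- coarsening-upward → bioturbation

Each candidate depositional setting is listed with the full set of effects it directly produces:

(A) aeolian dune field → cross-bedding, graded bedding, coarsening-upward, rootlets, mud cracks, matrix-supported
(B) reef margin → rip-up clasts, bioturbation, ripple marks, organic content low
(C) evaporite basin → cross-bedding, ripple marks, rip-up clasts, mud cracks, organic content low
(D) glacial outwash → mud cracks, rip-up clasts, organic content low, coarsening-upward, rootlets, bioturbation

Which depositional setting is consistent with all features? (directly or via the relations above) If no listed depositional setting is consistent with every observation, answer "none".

A

Per-candidate check:
(A) aeolian dune field — mud cracks match; coarsening-upward match; bioturbation match (via coarsening-upward → bioturbation); rootlets match; rip-up clasts match (via coarsening-upward → bioturbation → rip-up clasts); ripple marks match (via cross-bedding → ripple marks); organic content low match (via coarsening-upward → bioturbation → organic content low)
(B) reef margin — mud cracks miss; coarsening-upward miss; bioturbation match; rootlets miss; rip-up clasts match; ripple marks match; organic content low match
(C) evaporite basin — mud cracks match; coarsening-upward miss; bioturbation miss; rootlets miss; rip-up clasts match; ripple marks match; organic content low match
(D) glacial outwash — mud cracks match; coarsening-upward match; bioturbation match; rootlets match; rip-up clasts match; ripple marks miss; organic content low match
(A) is the only candidate with no mismatches.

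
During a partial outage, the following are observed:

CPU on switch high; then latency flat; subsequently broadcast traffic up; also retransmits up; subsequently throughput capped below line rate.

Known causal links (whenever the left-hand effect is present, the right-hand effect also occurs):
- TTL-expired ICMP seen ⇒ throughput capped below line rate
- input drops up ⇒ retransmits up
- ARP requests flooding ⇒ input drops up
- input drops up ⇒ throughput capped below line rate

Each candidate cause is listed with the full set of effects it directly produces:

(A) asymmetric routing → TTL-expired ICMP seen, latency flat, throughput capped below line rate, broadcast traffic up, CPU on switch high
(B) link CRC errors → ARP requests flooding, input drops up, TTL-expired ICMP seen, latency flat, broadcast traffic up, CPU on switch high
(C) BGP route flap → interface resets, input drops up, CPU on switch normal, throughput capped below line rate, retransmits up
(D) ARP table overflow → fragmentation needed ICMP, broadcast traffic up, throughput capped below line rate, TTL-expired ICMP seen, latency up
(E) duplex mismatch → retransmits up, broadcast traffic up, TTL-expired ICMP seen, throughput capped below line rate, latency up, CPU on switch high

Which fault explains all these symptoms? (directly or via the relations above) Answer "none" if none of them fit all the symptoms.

B

Checking each candidate against the observations:
(A) asymmetric routing — does not account for retransmits up
(B) link CRC errors — accounts for every observation (retransmits up through input drops up → retransmits up)
(C) BGP route flap — CPU on switch high ✗; latency flat ✗; broadcast traffic up ✗; retransmits up ✓; throughput capped below line rate ✓
(D) ARP table overflow — fails on CPU on switch high, latency flat, retransmits up (predicts latency up, not latency flat)
(E) duplex mismatch — CPU on switch high ✓; latency flat ✗; broadcast traffic up ✓; retransmits up ✓; throughput capped below line rate ✓
Only (B) is consistent with every observation.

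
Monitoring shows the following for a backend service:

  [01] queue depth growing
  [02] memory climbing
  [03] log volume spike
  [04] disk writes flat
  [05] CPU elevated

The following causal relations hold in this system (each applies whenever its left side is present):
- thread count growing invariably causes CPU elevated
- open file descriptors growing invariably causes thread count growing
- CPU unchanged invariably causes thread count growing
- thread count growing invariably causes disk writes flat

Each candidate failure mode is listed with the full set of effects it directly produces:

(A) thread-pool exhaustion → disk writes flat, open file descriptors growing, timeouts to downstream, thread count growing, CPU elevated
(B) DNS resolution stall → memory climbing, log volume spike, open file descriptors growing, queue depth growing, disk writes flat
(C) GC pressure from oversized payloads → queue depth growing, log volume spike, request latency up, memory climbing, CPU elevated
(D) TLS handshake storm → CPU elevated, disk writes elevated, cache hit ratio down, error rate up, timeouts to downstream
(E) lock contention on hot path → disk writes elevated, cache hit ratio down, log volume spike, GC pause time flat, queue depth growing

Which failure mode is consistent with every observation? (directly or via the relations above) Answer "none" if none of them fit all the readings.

Per-candidate check:
(A) thread-pool exhaustion — does not account for queue depth growing, memory climbing, log volume spike
(B) DNS resolution stall — accounts for every observation (CPU elevated via open file descriptors growing → thread count growing → CPU elevated)
(C) GC pressure from oversized payloads — queue depth growing ✓; memory climbing ✓; log volume spike ✓; disk writes flat ✗; CPU elevated ✓
(D) TLS handshake storm — queue depth growing ✗; memory climbing ✗; log volume spike ✗; disk writes flat ✗; CPU elevated ✓
(E) lock contention on hot path — fails on memory climbing, disk writes flat, CPU elevated (predicts disk writes elevated, not disk writes flat)
(B) is the only candidate with no mismatches.

B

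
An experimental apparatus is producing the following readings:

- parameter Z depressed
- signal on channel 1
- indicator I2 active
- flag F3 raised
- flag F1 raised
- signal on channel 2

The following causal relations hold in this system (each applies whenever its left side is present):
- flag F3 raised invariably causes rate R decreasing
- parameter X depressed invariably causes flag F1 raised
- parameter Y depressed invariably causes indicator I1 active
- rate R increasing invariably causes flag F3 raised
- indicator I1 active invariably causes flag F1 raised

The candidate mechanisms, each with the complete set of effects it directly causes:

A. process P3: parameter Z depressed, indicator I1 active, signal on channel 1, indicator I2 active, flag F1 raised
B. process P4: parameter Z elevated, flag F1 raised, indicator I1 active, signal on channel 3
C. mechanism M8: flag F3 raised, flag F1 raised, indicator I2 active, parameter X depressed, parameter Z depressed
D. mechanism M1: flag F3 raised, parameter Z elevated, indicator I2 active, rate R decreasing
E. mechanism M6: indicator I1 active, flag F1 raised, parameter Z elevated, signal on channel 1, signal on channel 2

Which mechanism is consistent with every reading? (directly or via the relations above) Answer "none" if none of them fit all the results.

For each candidate, compare predicted effects to what was observed:
(A) process P3 — parameter Z depressed yes; signal on channel 1 yes; indicator I2 active yes; flag F3 raised NO; flag F1 raised yes; signal on channel 2 NO
(B) process P4 — fails on parameter Z depressed, signal on channel 1, indicator I2 active, flag F3 raised, signal on channel 2 (predicts parameter Z elevated, not parameter Z depressed)
(C) mechanism M8 — parameter Z depressed yes; signal on channel 1 NO; indicator I2 active yes; flag F3 raised yes; flag F1 raised yes; signal on channel 2 NO
(D) mechanism M1 — fails on parameter Z depressed, signal on channel 1, flag F1 raised, signal on channel 2 (predicts parameter Z elevated, not parameter Z depressed)
(E) mechanism M6 — fails on parameter Z depressed, indicator I2 active, flag F3 raised (predicts parameter Z elevated, not parameter Z depressed)
None of the listed candidates fits everything.

none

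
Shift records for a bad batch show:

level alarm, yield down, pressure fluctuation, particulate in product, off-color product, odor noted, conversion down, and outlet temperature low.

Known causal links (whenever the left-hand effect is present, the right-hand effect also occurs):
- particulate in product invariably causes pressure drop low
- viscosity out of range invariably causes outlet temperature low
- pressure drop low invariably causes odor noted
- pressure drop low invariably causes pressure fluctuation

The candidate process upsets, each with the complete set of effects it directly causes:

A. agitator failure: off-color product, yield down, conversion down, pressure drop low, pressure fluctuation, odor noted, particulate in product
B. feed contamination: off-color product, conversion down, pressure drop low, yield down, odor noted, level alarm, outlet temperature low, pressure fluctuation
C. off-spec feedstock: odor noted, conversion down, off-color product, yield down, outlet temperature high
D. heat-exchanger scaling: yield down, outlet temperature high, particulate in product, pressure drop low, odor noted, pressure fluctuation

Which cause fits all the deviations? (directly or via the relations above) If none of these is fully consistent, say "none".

none

Checking each candidate against the observations:
(A) agitator failure — level alarm miss; yield down match; pressure fluctuation match; particulate in product match; off-color product match; odor noted match; conversion down match; outlet temperature low miss
(B) feed contamination — level alarm match; yield down match; pressure fluctuation match; particulate in product miss; off-color product match; odor noted match; conversion down match; outlet temperature low match
(C) off-spec feedstock — level alarm miss; yield down match; pressure fluctuation miss; particulate in product miss; off-color product match; odor noted match; conversion down match; outlet temperature low miss
(D) heat-exchanger scaling — fails on level alarm, off-color product, conversion down, outlet temperature low (predicts outlet temperature high, not outlet temperature low)
None of the listed candidates fits everything.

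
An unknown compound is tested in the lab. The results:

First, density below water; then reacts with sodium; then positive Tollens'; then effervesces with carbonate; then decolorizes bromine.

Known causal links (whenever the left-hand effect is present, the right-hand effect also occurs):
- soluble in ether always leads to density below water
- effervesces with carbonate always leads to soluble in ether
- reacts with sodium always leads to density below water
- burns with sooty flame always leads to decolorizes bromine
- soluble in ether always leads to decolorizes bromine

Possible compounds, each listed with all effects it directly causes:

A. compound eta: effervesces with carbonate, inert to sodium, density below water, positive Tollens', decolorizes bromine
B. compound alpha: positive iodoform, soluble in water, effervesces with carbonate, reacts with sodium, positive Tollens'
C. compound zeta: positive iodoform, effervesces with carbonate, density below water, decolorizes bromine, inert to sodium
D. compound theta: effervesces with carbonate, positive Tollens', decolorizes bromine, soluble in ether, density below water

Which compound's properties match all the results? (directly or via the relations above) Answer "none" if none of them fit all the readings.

Testing each hypothesis:
(A) compound eta — density below water yes; reacts with sodium NO; positive Tollens' yes; effervesces with carbonate yes; decolorizes bromine yes
(B) compound alpha — accounts for every observation (density below water via reacts with sodium → density below water)
(C) compound zeta — fails on reacts with sodium, positive Tollens' (predicts inert to sodium, not reacts with sodium)
(D) compound theta — density below water yes; reacts with sodium NO; positive Tollens' yes; effervesces with carbonate yes; decolorizes bromine yes
(B) alone accounts for all the evidence.

B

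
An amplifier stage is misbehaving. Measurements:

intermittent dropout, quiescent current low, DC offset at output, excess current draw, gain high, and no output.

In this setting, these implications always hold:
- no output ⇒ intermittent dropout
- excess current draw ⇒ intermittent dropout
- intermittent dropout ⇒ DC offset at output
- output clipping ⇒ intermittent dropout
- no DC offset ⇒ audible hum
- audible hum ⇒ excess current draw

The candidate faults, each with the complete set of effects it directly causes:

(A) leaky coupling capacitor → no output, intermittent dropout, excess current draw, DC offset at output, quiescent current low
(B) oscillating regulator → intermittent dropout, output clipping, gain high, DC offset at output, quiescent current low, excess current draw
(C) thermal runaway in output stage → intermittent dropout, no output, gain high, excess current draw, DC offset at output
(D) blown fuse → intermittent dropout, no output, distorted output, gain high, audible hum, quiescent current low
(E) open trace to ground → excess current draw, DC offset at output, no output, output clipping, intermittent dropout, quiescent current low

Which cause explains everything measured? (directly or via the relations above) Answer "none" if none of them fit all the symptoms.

Testing each hypothesis:
(A) leaky coupling capacitor — intermittent dropout match; quiescent current low match; DC offset at output match; excess current draw match; gain high miss; no output match
(B) oscillating regulator — intermittent dropout match; quiescent current low match; DC offset at output match; excess current draw match; gain high match; no output miss
(C) thermal runaway in output stage — does not account for quiescent current low
(D) blown fuse — intermittent dropout match; quiescent current low match; DC offset at output match (by intermittent dropout → DC offset at output); excess current draw match (by audible hum → excess current draw); gain high match; no output match
(E) open trace to ground — intermittent dropout match; quiescent current low match; DC offset at output match; excess current draw match; gain high miss; no output match
(D) is the only candidate with no mismatches.

D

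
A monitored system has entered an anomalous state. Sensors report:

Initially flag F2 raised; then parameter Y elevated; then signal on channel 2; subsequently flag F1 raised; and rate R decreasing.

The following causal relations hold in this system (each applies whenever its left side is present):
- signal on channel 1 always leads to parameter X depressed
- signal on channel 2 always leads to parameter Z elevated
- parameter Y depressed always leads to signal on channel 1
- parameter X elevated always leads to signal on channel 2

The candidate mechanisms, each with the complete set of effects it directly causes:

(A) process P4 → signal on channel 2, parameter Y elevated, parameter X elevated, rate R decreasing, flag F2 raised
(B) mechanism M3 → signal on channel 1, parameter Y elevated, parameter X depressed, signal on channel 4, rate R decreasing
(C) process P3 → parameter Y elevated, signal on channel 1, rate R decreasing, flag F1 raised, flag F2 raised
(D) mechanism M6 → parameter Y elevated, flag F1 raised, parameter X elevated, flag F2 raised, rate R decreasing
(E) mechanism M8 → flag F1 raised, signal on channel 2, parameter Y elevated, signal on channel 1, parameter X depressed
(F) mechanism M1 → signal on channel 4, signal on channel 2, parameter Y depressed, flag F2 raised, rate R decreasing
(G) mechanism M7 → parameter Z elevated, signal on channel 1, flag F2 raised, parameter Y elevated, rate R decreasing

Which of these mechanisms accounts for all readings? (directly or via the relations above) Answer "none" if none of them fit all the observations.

Checking each candidate against the observations:
(A) process P4 — does not account for flag F1 raised
(B) mechanism M3 — flag F2 raised NO; parameter Y elevated yes; signal on channel 2 NO; flag F1 raised NO; rate R decreasing yes
(C) process P3 — does not account for signal on channel 2
(D) mechanism M6 — flag F2 raised yes; parameter Y elevated yes; signal on channel 2 yes (via parameter X elevated → signal on channel 2); flag F1 raised yes; rate R decreasing yes
(E) mechanism M8 — flag F2 raised NO; parameter Y elevated yes; signal on channel 2 yes; flag F1 raised yes; rate R decreasing NO
(F) mechanism M1 — fails on parameter Y elevated, flag F1 raised (predicts parameter Y depressed, not parameter Y elevated)
(G) mechanism M7 — flag F2 raised yes; parameter Y elevated yes; signal on channel 2 NO; flag F1 raised NO; rate R decreasing yes
(D) is the only candidate with no mismatches.

D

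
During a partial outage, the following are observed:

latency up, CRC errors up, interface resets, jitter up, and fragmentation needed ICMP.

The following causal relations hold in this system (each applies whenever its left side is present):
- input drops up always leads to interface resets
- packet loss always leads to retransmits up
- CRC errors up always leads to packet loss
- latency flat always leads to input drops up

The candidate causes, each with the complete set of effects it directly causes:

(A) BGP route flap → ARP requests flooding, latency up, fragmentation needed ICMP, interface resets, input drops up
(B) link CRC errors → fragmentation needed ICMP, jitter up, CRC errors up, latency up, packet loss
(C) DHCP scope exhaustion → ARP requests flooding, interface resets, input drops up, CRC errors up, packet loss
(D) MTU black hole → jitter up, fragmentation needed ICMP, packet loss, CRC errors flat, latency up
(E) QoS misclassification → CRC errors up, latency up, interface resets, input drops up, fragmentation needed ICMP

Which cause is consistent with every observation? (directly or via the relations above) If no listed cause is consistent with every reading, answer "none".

none

Testing each hypothesis:
(A) BGP route flap — latency up ✓; CRC errors up ✗; interface resets ✓; jitter up ✗; fragmentation needed ICMP ✓
(B) link CRC errors — latency up ✓; CRC errors up ✓; interface resets ✗; jitter up ✓; fragmentation needed ICMP ✓
(C) DHCP scope exhaustion — does not account for latency up, jitter up, fragmentation needed ICMP
(D) MTU black hole — latency up ✓; CRC errors up ✗; interface resets ✗; jitter up ✓; fragmentation needed ICMP ✓
(E) QoS misclassification — latency up ✓; CRC errors up ✓; interface resets ✓; jitter up ✗; fragmentation needed ICMP ✓
None of the listed candidates fits everything.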